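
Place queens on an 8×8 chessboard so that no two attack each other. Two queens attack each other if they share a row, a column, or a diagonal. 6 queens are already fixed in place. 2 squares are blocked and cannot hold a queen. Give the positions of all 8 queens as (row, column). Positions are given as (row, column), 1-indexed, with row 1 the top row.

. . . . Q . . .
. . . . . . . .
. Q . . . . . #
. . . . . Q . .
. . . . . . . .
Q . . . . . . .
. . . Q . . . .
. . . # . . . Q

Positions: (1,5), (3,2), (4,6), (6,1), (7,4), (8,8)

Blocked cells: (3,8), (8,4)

(1,5) (2,7) (3,2) (4,6) (5,3) (6,1) (7,4) (8,8)

Row 2: attacked by (1,5)→{4,5,6}; (3,2)→{1,2,3}; (4,6)→{4,6,8}; (6,1)→{1,5}; (7,4)→{4}; (8,8)→{2,8}. Safe: 7. Place at column 7.
Row 5: attacked by (1,5)→{1,5}; (2,7)→{4,7}; (3,2)→{2,4}; (4,6)→{5,6,7}; (6,1)→{1,2}; (7,4)→{2,4,6}; (8,8)→{5,8}. Safe: 3. Place at column 3.
Columns [5, 7, 2, 6, 3, 1, 4, 8], r−c [-4, -5, 1, -2, 2, 5, 3, 0], r+c [6, 9, 5, 10, 8, 7, 11, 16] are all distinct, so no two queens attack.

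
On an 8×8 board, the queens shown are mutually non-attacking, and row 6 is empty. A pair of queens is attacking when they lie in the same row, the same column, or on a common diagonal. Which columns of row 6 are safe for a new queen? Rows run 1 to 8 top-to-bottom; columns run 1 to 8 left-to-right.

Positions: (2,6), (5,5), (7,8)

columns 1, 3

(2,6) attacks row 6 at column 6 and diagonals 2.
(5,5) attacks row 6 at column 5 and diagonals 4, 6.
(7,8) attacks row 6 at column 8 and diagonals 7.
Attacked columns: {2, 4, 5, 6, 7, 8}. Safe: {1, 3}.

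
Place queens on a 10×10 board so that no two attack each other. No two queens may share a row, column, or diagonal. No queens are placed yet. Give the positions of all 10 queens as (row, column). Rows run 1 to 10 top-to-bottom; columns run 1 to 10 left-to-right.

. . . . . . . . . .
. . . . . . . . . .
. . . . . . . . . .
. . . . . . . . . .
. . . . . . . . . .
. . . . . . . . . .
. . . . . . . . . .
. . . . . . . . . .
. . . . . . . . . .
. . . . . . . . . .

Row 1: Safe: 1, 2, 3, 4, 5, 6, 7, 8, 9, 10. Place at column 4.
Row 2: attacked by (1,4)→{3,4,5}. Safe: 1, 2, 6, 7, 8, 9, 10. Place at column 8.
Row 3: attacked by (1,4)→{2,4,6}; (2,8)→{7,8,9}. Safe: 1, 3, 5, 10. Place at column 5.
Row 4: attacked by (1,4)→{1,4,7}; (2,8)→{6,8,10}; (3,5)→{4,5,6}. Safe: 2, 3, 9. Place at column 2.
Row 5: attacked by (1,4)→{4,8}; (2,8)→{5,8}; (3,5)→{3,5,7}; (4,2)→{1,2,3}. Safe: 6, 9, 10. Place at column 6.
Row 6: attacked by (1,4)→{4,9}; (2,8)→{4,8}; (3,5)→{2,5,8}; (4,2)→{2,4}; (5,6)→{5,6,7}. Safe: 1, 3, 10. Place at column 10.
Row 7: attacked by (1,4)→{4,10}; (2,8)→{3,8}; (3,5)→{1,5,9}; (4,2)→{2,5}; (5,6)→{4,6,8}; (6,10)→{9,10}. Safe: 7. Place at column 7.
Row 8: attacked by (1,4)→{4}; (2,8)→{2,8}; (3,5)→{5,10}; (4,2)→{2,6}; (5,6)→{3,6,9}; (6,10)→{8,10}; (7,7)→{6,7,8}. Safe: 1. Place at column 1.
Row 9: attacked by (1,4)→{4}; (2,8)→{1,8}; (3,5)→{5}; (4,2)→{2,7}; (5,6)→{2,6,10}; (6,10)→{7,10}; (7,7)→{5,7,9}; (8,1)→{1,2}. Safe: 3. Place at column 3.
Row 10: attacked by (1,4)→{4}; (2,8)→{8}; (3,5)→{5}; (4,2)→{2,8}; (5,6)→{1,6}; (6,10)→{6,10}; (7,7)→{4,7,10}; (8,1)→{1,3}; (9,3)→{2,3,4}. Safe: 9. Place at column 9.
Columns [4, 8, 5, 2, 6, 10, 7, 1, 3, 9], r−c [-3, -6, -2, 2, -1, -4, 0, 7, 6, 1], r+c [5, 10, 8, 6, 11, 16, 14, 9, 12, 19] are all distinct, so no two queens attack.

(1,4) (2,8) (3,5) (4,2) (5,6) (6,10) (7,7) (8,1) (9,3) (10,9)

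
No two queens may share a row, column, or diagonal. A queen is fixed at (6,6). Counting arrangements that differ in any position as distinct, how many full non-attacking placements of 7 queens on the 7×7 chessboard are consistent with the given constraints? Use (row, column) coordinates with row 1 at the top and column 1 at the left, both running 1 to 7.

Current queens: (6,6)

4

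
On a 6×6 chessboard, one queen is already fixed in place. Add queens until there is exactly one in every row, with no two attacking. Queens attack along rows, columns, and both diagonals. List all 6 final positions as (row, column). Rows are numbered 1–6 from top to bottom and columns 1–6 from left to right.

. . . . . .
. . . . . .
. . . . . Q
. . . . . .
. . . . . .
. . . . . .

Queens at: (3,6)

(1,2) (2,4) (3,6) (4,1) (5,3) (6,5)

Row 1: attacked by (3,6)→{4,6}. Safe: 1, 2, 3, 5. Place at column 2.
Row 2: attacked by (1,2)→{1,2,3}; (3,6)→{5,6}. Safe: 4. Place at column 4.
Row 4: attacked by (1,2)→{2,5}; (2,4)→{2,4,6}; (3,6)→{5,6}. Safe: 1, 3. Place at column 1.
Row 5: attacked by (1,2)→{2,6}; (2,4)→{1,4}; (3,6)→{4,6}; (4,1)→{1,2}. Safe: 3, 5. Place at column 3.
Row 6: attacked by (1,2)→{2}; (2,4)→{4}; (3,6)→{3,6}; (4,1)→{1,3}; (5,3)→{2,3,4}. Safe: 5. Place at column 5.
Columns [2, 4, 6, 1, 3, 5], r−c [-1, -2, -3, 3, 2, 1], r+c [3, 6, 9, 5, 8, 11] are all distinct, so no two queens attack.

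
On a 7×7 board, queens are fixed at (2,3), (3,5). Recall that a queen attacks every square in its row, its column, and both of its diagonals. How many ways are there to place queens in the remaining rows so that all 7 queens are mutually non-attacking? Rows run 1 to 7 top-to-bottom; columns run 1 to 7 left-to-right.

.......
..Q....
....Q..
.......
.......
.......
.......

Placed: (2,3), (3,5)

Branch on row 1: col 1 → 1; col 6 → 1.
Sum: 1 + 1 = 2.

2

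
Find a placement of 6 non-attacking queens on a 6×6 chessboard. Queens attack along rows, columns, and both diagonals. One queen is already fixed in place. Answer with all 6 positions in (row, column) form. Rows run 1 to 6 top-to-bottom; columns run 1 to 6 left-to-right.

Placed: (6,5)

Row 1: attacked by (6,5)→{5}. Safe: 1, 2, 3, 4, 6. Place at column 2.
Row 2: attacked by (1,2)→{1,2,3}; (6,5)→{1,5}. Safe: 4, 6. Place at column 4.
Row 3: attacked by (1,2)→{2,4}; (2,4)→{3,4,5}; (6,5)→{2,5}. Safe: 1, 6. Place at column 6.
Row 4: attacked by (1,2)→{2,5}; (2,4)→{2,4,6}; (3,6)→{5,6}; (6,5)→{3,5}. Safe: 1. Place at column 1.
Row 5: attacked by (1,2)→{2,6}; (2,4)→{1,4}; (3,6)→{4,6}; (4,1)→{1,2}; (6,5)→{4,5,6}. Safe: 3. Place at column 3.
Columns [2, 4, 6, 1, 3, 5], r−c [-1, -2, -3, 3, 2, 1], r+c [3, 6, 9, 5, 8, 11] are all distinct, so no two queens attack.

(1,2) (2,4) (3,6) (4,1) (5,3) (6,5)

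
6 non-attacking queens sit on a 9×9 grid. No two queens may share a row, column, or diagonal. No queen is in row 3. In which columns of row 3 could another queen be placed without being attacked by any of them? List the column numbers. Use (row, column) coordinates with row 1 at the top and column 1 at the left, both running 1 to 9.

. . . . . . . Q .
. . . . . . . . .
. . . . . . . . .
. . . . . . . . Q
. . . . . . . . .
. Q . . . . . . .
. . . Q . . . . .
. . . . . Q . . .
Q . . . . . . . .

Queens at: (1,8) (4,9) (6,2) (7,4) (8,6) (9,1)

columns 3

(1,8) attacks row 3 at column 8 and diagonals 6.
(4,9) attacks row 3 at column 9 and diagonals 8.
(6,2) attacks row 3 at column 2 and diagonals 5.
(7,4) attacks row 3 at column 4 and diagonals 8.
(8,6) attacks row 3 at column 6 and diagonals 1.
(9,1) attacks row 3 at column 1 and diagonals 7.
Attacked columns: {1, 2, 4, 5, 6, 7, 8, 9}. Safe: {3}.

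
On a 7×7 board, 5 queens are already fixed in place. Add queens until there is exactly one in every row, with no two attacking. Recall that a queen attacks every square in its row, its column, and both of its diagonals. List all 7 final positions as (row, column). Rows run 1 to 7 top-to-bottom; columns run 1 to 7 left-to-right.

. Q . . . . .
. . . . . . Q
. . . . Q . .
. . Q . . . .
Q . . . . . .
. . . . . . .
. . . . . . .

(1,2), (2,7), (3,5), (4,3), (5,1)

(1,2) (2,7) (3,5) (4,3) (5,1) (6,6) (7,4)

Row 6: attacked by (1,2)→{2,7}; (2,7)→{3,7}; (3,5)→{2,5}; (4,3)→{1,3,5}; (5,1)→{1,2}. Safe: 4, 6. Place at column 6.
Row 7: attacked by (1,2)→{2}; (2,7)→{2,7}; (3,5)→{1,5}; (4,3)→{3,6}; (5,1)→{1,3}; (6,6)→{5,6,7}. Safe: 4. Place at column 4.
Columns [2, 7, 5, 3, 1, 6, 4], r−c [-1, -5, -2, 1, 4, 0, 3], r+c [3, 9, 8, 7, 6, 12, 11] are all distinct, so no two queens attack.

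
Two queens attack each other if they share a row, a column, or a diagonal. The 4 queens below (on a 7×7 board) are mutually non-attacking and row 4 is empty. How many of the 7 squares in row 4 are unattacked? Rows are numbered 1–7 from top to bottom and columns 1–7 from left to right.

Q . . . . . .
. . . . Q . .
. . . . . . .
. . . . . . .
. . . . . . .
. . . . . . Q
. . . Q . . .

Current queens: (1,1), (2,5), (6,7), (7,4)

2

(1,1) attacks row 4 at column 1 and diagonals 4.
(2,5) attacks row 4 at column 5 and diagonals 3, 7.
(6,7) attacks row 4 at column 7 and diagonals 5.
(7,4) attacks row 4 at column 4 and diagonals 1, 7.
Attacked columns: {1, 3, 4, 5, 7}. Safe: {2, 6}.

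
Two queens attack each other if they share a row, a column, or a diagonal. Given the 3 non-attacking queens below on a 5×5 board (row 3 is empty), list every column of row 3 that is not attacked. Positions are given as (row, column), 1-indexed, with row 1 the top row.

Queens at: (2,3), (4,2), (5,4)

columns 5

(2,3) attacks row 3 at column 3 and diagonals 2, 4.
(4,2) attacks row 3 at column 2 and diagonals 1, 3.
(5,4) attacks row 3 at column 4 and diagonals 2.
Attacked columns: {1, 2, 3, 4}. Safe: {5}.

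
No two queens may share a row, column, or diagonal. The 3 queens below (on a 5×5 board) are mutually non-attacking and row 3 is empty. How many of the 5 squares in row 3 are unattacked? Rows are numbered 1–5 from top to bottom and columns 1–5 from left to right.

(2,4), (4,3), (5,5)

1

(2,4) attacks row 3 at column 4 and diagonals 3, 5.
(4,3) attacks row 3 at column 3 and diagonals 2, 4.
(5,5) attacks row 3 at column 5 and diagonals 3.
Attacked columns: {2, 3, 4, 5}. Safe: {1}.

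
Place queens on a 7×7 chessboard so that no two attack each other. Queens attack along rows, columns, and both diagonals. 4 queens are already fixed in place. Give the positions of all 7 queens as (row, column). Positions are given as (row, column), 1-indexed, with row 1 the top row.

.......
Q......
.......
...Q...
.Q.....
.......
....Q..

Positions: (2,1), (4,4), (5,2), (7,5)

Row 1: attacked by (2,1)→{1,2}; (4,4)→{1,4,7}; (5,2)→{2,6}; (7,5)→{5}. Safe: 3. Place at column 3.
Row 3: attacked by (1,3)→{1,3,5}; (2,1)→{1,2}; (4,4)→{3,4,5}; (5,2)→{2,4}; (7,5)→{1,5}. Safe: 6, 7. Place at column 6.
Row 6: attacked by (1,3)→{3}; (2,1)→{1,5}; (3,6)→{3,6}; (4,4)→{2,4,6}; (5,2)→{1,2,3}; (7,5)→{4,5,6}. Safe: 7. Place at column 7.
Columns [3, 1, 6, 4, 2, 7, 5], r−c [-2, 1, -3, 0, 3, -1, 2], r+c [4, 3, 9, 8, 7, 13, 12] are all distinct, so no two queens attack.

(1,3) (2,1) (3,6) (4,4) (5,2) (6,7) (7,5)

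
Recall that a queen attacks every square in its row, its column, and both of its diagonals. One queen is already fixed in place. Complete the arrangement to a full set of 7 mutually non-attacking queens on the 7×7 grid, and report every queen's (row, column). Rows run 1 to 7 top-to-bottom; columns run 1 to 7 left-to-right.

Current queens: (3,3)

Row 1: attacked by (3,3)→{1,3,5}. Safe: 2, 4, 6, 7. Place at column 7.
Row 2: attacked by (1,7)→{6,7}; (3,3)→{2,3,4}. Safe: 1, 5. Place at column 5.
Row 4: attacked by (1,7)→{4,7}; (2,5)→{3,5,7}; (3,3)→{2,3,4}. Safe: 1, 6. Place at column 1.
Row 5: attacked by (1,7)→{3,7}; (2,5)→{2,5}; (3,3)→{1,3,5}; (4,1)→{1,2}. Safe: 4, 6. Place at column 6.
Row 6: attacked by (1,7)→{2,7}; (2,5)→{1,5}; (3,3)→{3,6}; (4,1)→{1,3}; (5,6)→{5,6,7}. Safe: 4. Place at column 4.
Row 7: attacked by (1,7)→{1,7}; (2,5)→{5}; (3,3)→{3,7}; (4,1)→{1,4}; (5,6)→{4,6}; (6,4)→{3,4,5}. Safe: 2. Place at column 2.
Columns [7, 5, 3, 1, 6, 4, 2], r−c [-6, -3, 0, 3, -1, 2, 5], r+c [8, 7, 6, 5, 11, 10, 9] are all distinct, so no two queens attack.

(1,7) (2,5) (3,3) (4,1) (5,6) (6,4) (7,2)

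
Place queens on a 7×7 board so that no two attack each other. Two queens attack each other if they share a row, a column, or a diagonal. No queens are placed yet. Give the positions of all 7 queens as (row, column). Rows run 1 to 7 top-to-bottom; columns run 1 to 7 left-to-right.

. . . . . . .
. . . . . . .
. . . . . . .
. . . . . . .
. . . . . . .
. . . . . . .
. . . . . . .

Row 1: Safe: 1, 2, 3, 4, 5, 6, 7. Place at column 1.
Row 2: attacked by (1,1)→{1,2}. Safe: 3, 4, 5, 6, 7. Place at column 3.
Row 3: attacked by (1,1)→{1,3}; (2,3)→{2,3,4}. Safe: 5, 6, 7. Place at column 5.
Row 4: attacked by (1,1)→{1,4}; (2,3)→{1,3,5}; (3,5)→{4,5,6}. Safe: 2, 7. Place at column 7.
Row 5: attacked by (1,1)→{1,5}; (2,3)→{3,6}; (3,5)→{3,5,7}; (4,7)→{6,7}. Safe: 2, 4. Place at column 2.
Row 6: attacked by (1,1)→{1,6}; (2,3)→{3,7}; (3,5)→{2,5}; (4,7)→{5,7}; (5,2)→{1,2,3}. Safe: 4. Place at column 4.
Row 7: attacked by (1,1)→{1,7}; (2,3)→{3}; (3,5)→{1,5}; (4,7)→{4,7}; (5,2)→{2,4}; (6,4)→{3,4,5}. Safe: 6. Place at column 6.
Columns [1, 3, 5, 7, 2, 4, 6], r−c [0, -1, -2, -3, 3, 2, 1], r+c [2, 5, 8, 11, 7, 10, 13] are all distinct, so no two queens attack.

(1,1) (2,3) (3,5) (4,7) (5,2) (6,4) (7,6)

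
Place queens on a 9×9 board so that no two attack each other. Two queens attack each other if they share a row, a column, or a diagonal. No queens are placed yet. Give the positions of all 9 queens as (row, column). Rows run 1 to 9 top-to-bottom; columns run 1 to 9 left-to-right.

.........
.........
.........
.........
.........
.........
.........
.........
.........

Row 1: Safe: 1, 2, 3, 4, 5, 6, 7, 8, 9. Place at column 4.
Row 2: attacked by (1,4)→{3,4,5}. Safe: 1, 2, 6, 7, 8, 9. Place at column 1.
Row 3: attacked by (1,4)→{2,4,6}; (2,1)→{1,2}. Safe: 3, 5, 7, 8, 9. Place at column 9.
Row 4: attacked by (1,4)→{1,4,7}; (2,1)→{1,3}; (3,9)→{8,9}. Safe: 2, 5, 6. Place at column 6.
Row 5: attacked by (1,4)→{4,8}; (2,1)→{1,4}; (3,9)→{7,9}; (4,6)→{5,6,7}. Safe: 2, 3. Place at column 3.
Row 6: attacked by (1,4)→{4,9}; (2,1)→{1,5}; (3,9)→{6,9}; (4,6)→{4,6,8}; (5,3)→{2,3,4}. Safe: 7. Place at column 7.
Row 7: attacked by (1,4)→{4}; (2,1)→{1,6}; (3,9)→{5,9}; (4,6)→{3,6,9}; (5,3)→{1,3,5}; (6,7)→{6,7,8}. Safe: 2. Place at column 2.
Row 8: attacked by (1,4)→{4}; (2,1)→{1,7}; (3,9)→{4,9}; (4,6)→{2,6}; (5,3)→{3,6}; (6,7)→{5,7,9}; (7,2)→{1,2,3}. Safe: 8. Place at column 8.
Row 9: attacked by (1,4)→{4}; (2,1)→{1,8}; (3,9)→{3,9}; (4,6)→{1,6}; (5,3)→{3,7}; (6,7)→{4,7}; (7,2)→{2,4}; (8,8)→{7,8,9}. Safe: 5. Place at column 5.
Columns [4, 1, 9, 6, 3, 7, 2, 8, 5], r−c [-3, 1, -6, -2, 2, -1, 5, 0, 4], r+c [5, 3, 12, 10, 8, 13, 9, 16, 14] are all distinct, so no two queens attack.

(1,4) (2,1) (3,9) (4,6) (5,3) (6,7) (7,2) (8,8) (9,5)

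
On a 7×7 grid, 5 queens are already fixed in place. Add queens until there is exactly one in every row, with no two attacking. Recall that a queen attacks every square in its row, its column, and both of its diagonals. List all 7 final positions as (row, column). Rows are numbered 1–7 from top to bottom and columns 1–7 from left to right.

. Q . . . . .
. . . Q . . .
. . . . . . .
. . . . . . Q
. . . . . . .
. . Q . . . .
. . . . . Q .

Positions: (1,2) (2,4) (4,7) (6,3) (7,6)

Row 3: attacked by (1,2)→{2,4}; (2,4)→{3,4,5}; (4,7)→{6,7}; (6,3)→{3,6}; (7,6)→{2,6}. Safe: 1. Place at column 1.
Row 5: attacked by (1,2)→{2,6}; (2,4)→{1,4,7}; (3,1)→{1,3}; (4,7)→{6,7}; (6,3)→{2,3,4}; (7,6)→{4,6}. Safe: 5. Place at column 5.
Columns [2, 4, 1, 7, 5, 3, 6], r−c [-1, -2, 2, -3, 0, 3, 1], r+c [3, 6, 4, 11, 10, 9, 13] are all distinct, so no two queens attack.

(1,2) (2,4) (3,1) (4,7) (5,5) (6,3) (7,6)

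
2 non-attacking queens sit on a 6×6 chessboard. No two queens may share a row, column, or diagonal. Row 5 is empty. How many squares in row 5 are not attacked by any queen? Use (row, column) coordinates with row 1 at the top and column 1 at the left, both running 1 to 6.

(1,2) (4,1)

3

(1,2) attacks row 5 at column 2 and diagonals 6.
(4,1) attacks row 5 at column 1 and diagonals 2.
Attacked columns: {1, 2, 6}. Safe: {3, 4, 5}.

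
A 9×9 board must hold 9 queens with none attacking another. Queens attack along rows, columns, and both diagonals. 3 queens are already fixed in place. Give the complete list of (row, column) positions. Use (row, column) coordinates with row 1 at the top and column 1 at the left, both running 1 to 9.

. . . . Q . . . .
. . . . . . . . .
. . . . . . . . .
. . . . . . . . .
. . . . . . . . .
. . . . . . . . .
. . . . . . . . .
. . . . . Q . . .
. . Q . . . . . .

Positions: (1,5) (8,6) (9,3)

Row 2: attacked by (1,5)→{4,5,6}; (8,6)→{6}; (9,3)→{3}. Safe: 1, 2, 7, 8, 9. Place at column 1.
Row 3: attacked by (1,5)→{3,5,7}; (2,1)→{1,2}; (8,6)→{1,6}; (9,3)→{3,9}. Safe: 4, 8. Place at column 8.
Row 4: attacked by (1,5)→{2,5,8}; (2,1)→{1,3}; (3,8)→{7,8,9}; (8,6)→{2,6}; (9,3)→{3,8}. Safe: 4. Place at column 4.
Row 5: attacked by (1,5)→{1,5,9}; (2,1)→{1,4}; (3,8)→{6,8}; (4,4)→{3,4,5}; (8,6)→{3,6,9}; (9,3)→{3,7}. Safe: 2. Place at column 2.
Row 6: attacked by (1,5)→{5}; (2,1)→{1,5}; (3,8)→{5,8}; (4,4)→{2,4,6}; (5,2)→{1,2,3}; (8,6)→{4,6,8}; (9,3)→{3,6}. Safe: 7, 9. Place at column 7.
Row 7: attacked by (1,5)→{5}; (2,1)→{1,6}; (3,8)→{4,8}; (4,4)→{1,4,7}; (5,2)→{2,4}; (6,7)→{6,7,8}; (8,6)→{5,6,7}; (9,3)→{1,3,5}. Safe: 9. Place at column 9.
Columns [5, 1, 8, 4, 2, 7, 9, 6, 3], r−c [-4, 1, -5, 0, 3, -1, -2, 2, 6], r+c [6, 3, 11, 8, 7, 13, 16, 14, 12] are all distinct, so no two queens attack.

(1,5) (2,1) (3,8) (4,4) (5,2) (6,7) (7,9) (8,6) (9,3)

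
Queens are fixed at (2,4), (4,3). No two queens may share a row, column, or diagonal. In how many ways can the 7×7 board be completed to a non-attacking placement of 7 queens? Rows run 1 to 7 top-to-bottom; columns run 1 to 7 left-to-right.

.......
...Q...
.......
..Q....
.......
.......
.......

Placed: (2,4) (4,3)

Branch on row 1: col 1 → 1; col 2 → 0; col 7 → 0.
Sum: 1 + 0 + 0 = 1.

1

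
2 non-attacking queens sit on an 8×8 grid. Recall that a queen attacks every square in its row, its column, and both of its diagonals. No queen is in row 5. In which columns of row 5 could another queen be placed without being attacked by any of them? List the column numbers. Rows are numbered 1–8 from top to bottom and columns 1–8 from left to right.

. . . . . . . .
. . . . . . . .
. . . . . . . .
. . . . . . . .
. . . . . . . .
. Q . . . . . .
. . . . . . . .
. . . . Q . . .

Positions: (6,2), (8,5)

(6,2) attacks row 5 at column 2 and diagonals 1, 3.
(8,5) attacks row 5 at column 5 and diagonals 2, 8.
Attacked columns: {1, 2, 3, 5, 8}. Safe: {4, 6, 7}.

columns 4, 6, 7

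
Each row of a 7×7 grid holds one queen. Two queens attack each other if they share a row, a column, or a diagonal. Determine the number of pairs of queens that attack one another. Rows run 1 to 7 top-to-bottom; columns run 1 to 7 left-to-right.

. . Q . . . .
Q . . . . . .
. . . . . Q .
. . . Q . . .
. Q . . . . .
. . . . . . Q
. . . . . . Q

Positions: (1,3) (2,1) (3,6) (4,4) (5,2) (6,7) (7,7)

2

Same column: (6,7)–(7,7) (column 7).
Same diagonal: (4,4)–(7,7) (|4−7| = |4−7| = 3).
Total attacking pairs: 2.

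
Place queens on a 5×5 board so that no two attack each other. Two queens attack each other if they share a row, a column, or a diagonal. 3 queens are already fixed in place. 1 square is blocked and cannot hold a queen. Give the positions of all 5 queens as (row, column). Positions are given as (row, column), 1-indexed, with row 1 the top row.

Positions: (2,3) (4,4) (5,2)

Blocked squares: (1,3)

Row 1: attacked by (2,3)→{2,3,4}; (4,4)→{1,4}; (5,2)→{2}. Blocked: 3. Safe: 5. Place at column 5.
Row 3: attacked by (1,5)→{3,5}; (2,3)→{2,3,4}; (4,4)→{3,4,5}; (5,2)→{2,4}. Safe: 1. Place at column 1.
Columns [5, 3, 1, 4, 2], r−c [-4, -1, 2, 0, 3], r+c [6, 5, 4, 8, 7] are all distinct, so no two queens attack.

(1,5) (2,3) (3,1) (4,4) (5,2)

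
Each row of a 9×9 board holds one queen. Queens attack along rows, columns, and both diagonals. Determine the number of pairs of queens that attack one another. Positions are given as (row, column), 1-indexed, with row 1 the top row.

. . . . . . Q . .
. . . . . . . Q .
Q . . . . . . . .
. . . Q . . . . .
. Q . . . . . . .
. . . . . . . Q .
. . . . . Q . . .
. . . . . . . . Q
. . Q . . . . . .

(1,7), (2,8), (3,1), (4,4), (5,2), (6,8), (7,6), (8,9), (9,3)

Same column: (2,8)–(6,8) (column 8).
Same diagonal: (1,7)–(2,8) (|1−2| = |7−8| = 1); (1,7)–(4,4) (|1−4| = |7−4| = 3).
Total attacking pairs: 3.

3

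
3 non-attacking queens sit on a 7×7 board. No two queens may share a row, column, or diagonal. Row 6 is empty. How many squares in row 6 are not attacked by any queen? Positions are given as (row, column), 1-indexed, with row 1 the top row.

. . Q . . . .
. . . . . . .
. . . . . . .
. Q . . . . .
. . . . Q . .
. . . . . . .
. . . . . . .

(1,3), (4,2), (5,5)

2

(1,3) attacks row 6 at column 3.
(4,2) attacks row 6 at column 2 and diagonals 4.
(5,5) attacks row 6 at column 5 and diagonals 4, 6.
Attacked columns: {2, 3, 4, 5, 6}. Safe: {1, 7}.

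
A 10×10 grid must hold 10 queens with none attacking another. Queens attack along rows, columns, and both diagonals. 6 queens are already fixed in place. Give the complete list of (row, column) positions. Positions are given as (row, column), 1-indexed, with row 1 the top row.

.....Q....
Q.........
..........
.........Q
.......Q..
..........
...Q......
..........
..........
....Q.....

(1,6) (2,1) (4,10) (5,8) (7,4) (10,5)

Row 3: attacked by (1,6)→{4,6,8}; (2,1)→{1,2}; (4,10)→{9,10}; (5,8)→{6,8,10}; (7,4)→{4,8}; (10,5)→{5}. Safe: 3, 7. Place at column 3.
Row 6: attacked by (1,6)→{1,6}; (2,1)→{1,5}; (3,3)→{3,6}; (4,10)→{8,10}; (5,8)→{7,8,9}; (7,4)→{3,4,5}; (10,5)→{1,5,9}. Safe: 2. Place at column 2.
Row 8: attacked by (1,6)→{6}; (2,1)→{1,7}; (3,3)→{3,8}; (4,10)→{6,10}; (5,8)→{5,8}; (6,2)→{2,4}; (7,4)→{3,4,5}; (10,5)→{3,5,7}. Safe: 9. Place at column 9.
Row 9: attacked by (1,6)→{6}; (2,1)→{1,8}; (3,3)→{3,9}; (4,10)→{5,10}; (5,8)→{4,8}; (6,2)→{2,5}; (7,4)→{2,4,6}; (8,9)→{8,9,10}; (10,5)→{4,5,6}. Safe: 7. Place at column 7.
Columns [6, 1, 3, 10, 8, 2, 4, 9, 7, 5], r−c [-5, 1, 0, -6, -3, 4, 3, -1, 2, 5], r+c [7, 3, 6, 14, 13, 8, 11, 17, 16, 15] are all distinct, so no two queens attack.

(1,6) (2,1) (3,3) (4,10) (5,8) (6,2) (7,4) (8,9) (9,7) (10,5)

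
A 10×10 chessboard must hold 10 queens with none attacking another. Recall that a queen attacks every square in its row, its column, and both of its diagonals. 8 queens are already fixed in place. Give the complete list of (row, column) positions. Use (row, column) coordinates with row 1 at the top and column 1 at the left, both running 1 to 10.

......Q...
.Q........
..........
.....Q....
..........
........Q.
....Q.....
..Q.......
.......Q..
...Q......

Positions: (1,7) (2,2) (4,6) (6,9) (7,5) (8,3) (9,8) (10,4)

(1,7) (2,2) (3,10) (4,6) (5,1) (6,9) (7,5) (8,3) (9,8) (10,4)

Row 3: attacked by (1,7)→{5,7,9}; (2,2)→{1,2,3}; (4,6)→{5,6,7}; (6,9)→{6,9}; (7,5)→{1,5,9}; (8,3)→{3,8}; (9,8)→{2,8}; (10,4)→{4}. Safe: 10. Place at column 10.
Row 5: attacked by (1,7)→{3,7}; (2,2)→{2,5}; (3,10)→{8,10}; (4,6)→{5,6,7}; (6,9)→{8,9,10}; (7,5)→{3,5,7}; (8,3)→{3,6}; (9,8)→{4,8}; (10,4)→{4,9}. Safe: 1. Place at column 1.
Columns [7, 2, 10, 6, 1, 9, 5, 3, 8, 4], r−c [-6, 0, -7, -2, 4, -3, 2, 5, 1, 6], r+c [8, 4, 13, 10, 6, 15, 12, 11, 17, 14] are all distinct, so no two queens attack.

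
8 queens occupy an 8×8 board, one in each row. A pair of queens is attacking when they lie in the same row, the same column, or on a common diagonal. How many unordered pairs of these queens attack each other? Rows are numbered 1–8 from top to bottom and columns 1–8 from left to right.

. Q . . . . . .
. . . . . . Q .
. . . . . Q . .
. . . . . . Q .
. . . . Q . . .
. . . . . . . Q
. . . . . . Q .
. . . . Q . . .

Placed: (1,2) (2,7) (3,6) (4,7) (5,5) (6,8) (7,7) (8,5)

Same column: (2,7)–(4,7) (column 7); (2,7)–(7,7) (column 7); (4,7)–(7,7) (column 7); (5,5)–(8,5) (column 5).
Same diagonal: (2,7)–(3,6) (|2−3| = |7−6| = 1); (3,6)–(4,7) (|3−4| = |6−7| = 1); (5,5)–(7,7) (|5−7| = |5−7| = 2); (6,8)–(7,7) (|6−7| = |8−7| = 1).
Total attacking pairs: 8.

8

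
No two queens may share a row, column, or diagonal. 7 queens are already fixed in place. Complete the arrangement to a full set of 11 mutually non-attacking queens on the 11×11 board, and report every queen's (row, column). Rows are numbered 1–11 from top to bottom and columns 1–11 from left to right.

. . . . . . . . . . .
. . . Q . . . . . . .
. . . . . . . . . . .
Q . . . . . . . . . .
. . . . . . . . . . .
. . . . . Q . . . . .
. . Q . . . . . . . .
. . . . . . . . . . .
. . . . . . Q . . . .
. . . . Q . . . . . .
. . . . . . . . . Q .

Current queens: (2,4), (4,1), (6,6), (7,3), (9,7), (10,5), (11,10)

Row 1: attacked by (2,4)→{3,4,5}; (4,1)→{1,4}; (6,6)→{1,6,11}; (7,3)→{3,9}; (9,7)→{7}; (10,5)→{5}; (11,10)→{10}. Safe: 2, 8. Place at column 2.
Row 3: attacked by (1,2)→{2,4}; (2,4)→{3,4,5}; (4,1)→{1,2}; (6,6)→{3,6,9}; (7,3)→{3,7}; (9,7)→{1,7}; (10,5)→{5}; (11,10)→{2,10}. Safe: 8, 11. Place at column 8.
Row 5: attacked by (1,2)→{2,6}; (2,4)→{1,4,7}; (3,8)→{6,8,10}; (4,1)→{1,2}; (6,6)→{5,6,7}; (7,3)→{1,3,5}; (9,7)→{3,7,11}; (10,5)→{5,10}; (11,10)→{4,10}. Safe: 9. Place at column 9.
Row 8: attacked by (1,2)→{2,9}; (2,4)→{4,10}; (3,8)→{3,8}; (4,1)→{1,5}; (5,9)→{6,9}; (6,6)→{4,6,8}; (7,3)→{2,3,4}; (9,7)→{6,7,8}; (10,5)→{3,5,7}; (11,10)→{7,10}. Safe: 11. Place at column 11.
Columns [2, 4, 8, 1, 9, 6, 3, 11, 7, 5, 10], r−c [-1, -2, -5, 3, -4, 0, 4, -3, 2, 5, 1], r+c [3, 6, 11, 5, 14, 12, 10, 19, 16, 15, 21] are all distinct, so no two queens attack.

(1,2) (2,4) (3,8) (4,1) (5,9) (6,6) (7,3) (8,11) (9,7) (10,5) (11,10)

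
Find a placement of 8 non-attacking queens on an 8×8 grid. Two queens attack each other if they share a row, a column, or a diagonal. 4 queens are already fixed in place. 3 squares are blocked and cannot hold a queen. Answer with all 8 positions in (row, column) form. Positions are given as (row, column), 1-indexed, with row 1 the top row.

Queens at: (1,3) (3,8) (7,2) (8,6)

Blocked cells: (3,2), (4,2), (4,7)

(1,3) (2,5) (3,8) (4,4) (5,1) (6,7) (7,2) (8,6)

Row 2: attacked by (1,3)→{2,3,4}; (3,8)→{7,8}; (7,2)→{2,7}; (8,6)→{6}. Safe: 1, 5. Place at column 5.
Row 4: attacked by (1,3)→{3,6}; (2,5)→{3,5,7}; (3,8)→{7,8}; (7,2)→{2,5}; (8,6)→{2,6}. Blocked: 2,7. Safe: 1, 4. Place at column 4.
Row 5: attacked by (1,3)→{3,7}; (2,5)→{2,5,8}; (3,8)→{6,8}; (4,4)→{3,4,5}; (7,2)→{2,4}; (8,6)→{3,6}. Safe: 1. Place at column 1.
Row 6: attacked by (1,3)→{3,8}; (2,5)→{1,5}; (3,8)→{5,8}; (4,4)→{2,4,6}; (5,1)→{1,2}; (7,2)→{1,2,3}; (8,6)→{4,6,8}. Safe: 7. Place at column 7.
Columns [3, 5, 8, 4, 1, 7, 2, 6], r−c [-2, -3, -5, 0, 4, -1, 5, 2], r+c [4, 7, 11, 8, 6, 13, 9, 14] are all distinct, so no two queens attack.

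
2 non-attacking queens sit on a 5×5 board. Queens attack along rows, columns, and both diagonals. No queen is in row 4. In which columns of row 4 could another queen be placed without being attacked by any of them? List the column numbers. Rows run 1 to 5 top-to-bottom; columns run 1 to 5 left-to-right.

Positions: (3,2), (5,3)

columns 5

(3,2) attacks row 4 at column 2 and diagonals 1, 3.
(5,3) attacks row 4 at column 3 and diagonals 2, 4.
Attacked columns: {1, 2, 3, 4}. Safe: {5}.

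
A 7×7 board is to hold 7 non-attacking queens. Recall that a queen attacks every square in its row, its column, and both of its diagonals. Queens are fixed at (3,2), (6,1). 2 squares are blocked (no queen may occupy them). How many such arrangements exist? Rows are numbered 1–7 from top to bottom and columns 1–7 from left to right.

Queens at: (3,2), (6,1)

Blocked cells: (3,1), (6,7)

Branch on row 1: col 3 → 1; col 5 → 2; col 7 → 0.
Sum: 1 + 2 + 0 = 3.

3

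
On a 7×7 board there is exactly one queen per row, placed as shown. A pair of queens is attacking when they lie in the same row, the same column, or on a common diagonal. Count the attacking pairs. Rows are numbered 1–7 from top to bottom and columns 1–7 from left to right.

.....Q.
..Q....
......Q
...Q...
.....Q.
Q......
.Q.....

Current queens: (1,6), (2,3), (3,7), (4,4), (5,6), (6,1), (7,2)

Same column: (1,6)–(5,6) (column 6).
Same diagonal: (1,6)–(6,1) (|1−6| = |6−1| = 5); (2,3)–(5,6) (|2−5| = |3−6| = 3); (6,1)–(7,2) (|6−7| = |1−2| = 1).
Total attacking pairs: 4.

4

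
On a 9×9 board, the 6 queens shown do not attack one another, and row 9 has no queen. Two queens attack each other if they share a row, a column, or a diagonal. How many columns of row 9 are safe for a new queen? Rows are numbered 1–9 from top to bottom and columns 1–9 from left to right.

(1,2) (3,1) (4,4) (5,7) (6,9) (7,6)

1

(1,2) attacks row 9 at column 2.
(3,1) attacks row 9 at column 1 and diagonals 7.
(4,4) attacks row 9 at column 4 and diagonals 9.
(5,7) attacks row 9 at column 7 and diagonals 3.
(6,9) attacks row 9 at column 9 and diagonals 6.
(7,6) attacks row 9 at column 6 and diagonals 4, 8.
Attacked columns: {1, 2, 3, 4, 6, 7, 8, 9}. Safe: {5}.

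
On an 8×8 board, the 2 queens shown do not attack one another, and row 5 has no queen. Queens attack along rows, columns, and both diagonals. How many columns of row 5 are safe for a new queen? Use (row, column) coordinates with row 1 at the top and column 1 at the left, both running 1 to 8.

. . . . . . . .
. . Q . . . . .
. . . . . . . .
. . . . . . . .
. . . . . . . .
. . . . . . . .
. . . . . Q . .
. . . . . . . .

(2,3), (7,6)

4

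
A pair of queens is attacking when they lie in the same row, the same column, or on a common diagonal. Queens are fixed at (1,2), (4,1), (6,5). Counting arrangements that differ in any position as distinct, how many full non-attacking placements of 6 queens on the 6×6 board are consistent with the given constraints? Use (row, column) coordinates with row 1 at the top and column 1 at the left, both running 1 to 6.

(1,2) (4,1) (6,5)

Branch on row 2: col 4 → 1; col 6 → 0.
Sum: 1 + 0 = 1.

1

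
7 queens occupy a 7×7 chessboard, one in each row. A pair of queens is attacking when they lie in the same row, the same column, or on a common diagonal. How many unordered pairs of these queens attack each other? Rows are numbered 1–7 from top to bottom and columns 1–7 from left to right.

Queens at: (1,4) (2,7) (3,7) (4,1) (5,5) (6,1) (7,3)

Same column: (2,7)–(3,7) (column 7); (4,1)–(6,1) (column 1).
Same diagonal: (1,4)–(4,1) (|1−4| = |4−1| = 3); (3,7)–(5,5) (|3−5| = |7−5| = 2); (3,7)–(7,3) (|3−7| = |7−3| = 4); (5,5)–(7,3) (|5−7| = |5−3| = 2).
Total attacking pairs: 6.

6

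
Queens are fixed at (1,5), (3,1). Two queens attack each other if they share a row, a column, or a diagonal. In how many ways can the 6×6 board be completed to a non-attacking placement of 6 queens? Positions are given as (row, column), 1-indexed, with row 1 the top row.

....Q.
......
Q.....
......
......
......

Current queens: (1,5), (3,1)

1

Branch on row 2: col 3 → 1.
Sum: 1 = 1.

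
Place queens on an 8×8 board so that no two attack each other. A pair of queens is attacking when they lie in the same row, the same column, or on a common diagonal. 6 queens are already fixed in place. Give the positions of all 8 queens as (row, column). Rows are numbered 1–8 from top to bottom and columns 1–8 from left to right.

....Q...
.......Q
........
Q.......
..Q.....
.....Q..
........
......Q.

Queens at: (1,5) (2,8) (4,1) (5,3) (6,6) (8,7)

(1,5) (2,8) (3,4) (4,1) (5,3) (6,6) (7,2) (8,7)

Row 3: attacked by (1,5)→{3,5,7}; (2,8)→{7,8}; (4,1)→{1,2}; (5,3)→{1,3,5}; (6,6)→{3,6}; (8,7)→{2,7}. Safe: 4. Place at column 4.
Row 7: attacked by (1,5)→{5}; (2,8)→{3,8}; (3,4)→{4,8}; (4,1)→{1,4}; (5,3)→{1,3,5}; (6,6)→{5,6,7}; (8,7)→{6,7,8}. Safe: 2. Place at column 2.
Columns [5, 8, 4, 1, 3, 6, 2, 7], r−c [-4, -6, -1, 3, 2, 0, 5, 1], r+c [6, 10, 7, 5, 8, 12, 9, 15] are all distinct, so no two queens attack.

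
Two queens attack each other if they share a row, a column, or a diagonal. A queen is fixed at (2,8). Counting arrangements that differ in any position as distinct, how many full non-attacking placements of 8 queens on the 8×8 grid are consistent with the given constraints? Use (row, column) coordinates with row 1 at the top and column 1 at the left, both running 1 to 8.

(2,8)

8

Branch on row 1: col 1 → 0; col 2 → 1; col 3 → 1; col 4 → 3; col 5 → 2; col 6 → 1.
Sum: 0 + 1 + 1 + 3 + 2 + 1 = 8.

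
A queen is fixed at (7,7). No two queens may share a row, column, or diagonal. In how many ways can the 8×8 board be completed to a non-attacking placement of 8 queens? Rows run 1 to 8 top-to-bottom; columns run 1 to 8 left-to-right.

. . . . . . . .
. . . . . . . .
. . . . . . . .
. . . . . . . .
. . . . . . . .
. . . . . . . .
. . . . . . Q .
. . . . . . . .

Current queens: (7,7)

16

Branch on row 1: col 2 → 3; col 3 → 5; col 4 → 2; col 5 → 1; col 6 → 3; col 8 → 2.
Sum: 3 + 5 + 2 + 1 + 3 + 2 = 16.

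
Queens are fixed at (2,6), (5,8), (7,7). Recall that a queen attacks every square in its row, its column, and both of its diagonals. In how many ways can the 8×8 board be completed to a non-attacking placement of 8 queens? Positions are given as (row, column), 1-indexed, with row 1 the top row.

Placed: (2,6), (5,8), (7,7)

Branch on row 1: col 2 → 0; col 3 → 3.
Sum: 0 + 3 = 3.

3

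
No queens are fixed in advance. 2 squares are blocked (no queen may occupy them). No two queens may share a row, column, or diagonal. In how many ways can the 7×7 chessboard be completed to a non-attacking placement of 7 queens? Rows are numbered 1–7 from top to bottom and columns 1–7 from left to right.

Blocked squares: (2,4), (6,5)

30

Branch on row 1: col 1 → 2; col 2 → 5; col 3 → 6; col 4 → 5; col 5 → 6; col 6 → 3; col 7 → 3.
Sum: 2 + 5 + 6 + 5 + 6 + 3 + 3 = 30.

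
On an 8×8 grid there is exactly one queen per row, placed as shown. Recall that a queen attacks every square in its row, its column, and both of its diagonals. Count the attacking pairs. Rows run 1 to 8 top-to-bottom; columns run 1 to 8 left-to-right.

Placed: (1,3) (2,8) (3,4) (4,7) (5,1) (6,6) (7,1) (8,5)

1

Same column: (5,1)–(7,1) (column 1).
Total attacking pairs: 1.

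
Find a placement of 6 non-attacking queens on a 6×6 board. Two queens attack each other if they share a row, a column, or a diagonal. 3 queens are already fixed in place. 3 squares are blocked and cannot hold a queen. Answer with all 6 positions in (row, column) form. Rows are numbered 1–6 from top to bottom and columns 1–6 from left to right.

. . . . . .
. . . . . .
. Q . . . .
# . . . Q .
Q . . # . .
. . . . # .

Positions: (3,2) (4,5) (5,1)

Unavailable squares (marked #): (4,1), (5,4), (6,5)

Row 1: attacked by (3,2)→{2,4}; (4,5)→{2,5}; (5,1)→{1,5}. Safe: 3, 6. Place at column 3.
Row 2: attacked by (1,3)→{2,3,4}; (3,2)→{1,2,3}; (4,5)→{3,5}; (5,1)→{1,4}. Safe: 6. Place at column 6.
Row 6: attacked by (1,3)→{3}; (2,6)→{2,6}; (3,2)→{2,5}; (4,5)→{3,5}; (5,1)→{1,2}. Blocked: 5. Safe: 4. Place at column 4.
Columns [3, 6, 2, 5, 1, 4], r−c [-2, -4, 1, -1, 4, 2], r+c [4, 8, 5, 9, 6, 10] are all distinct, so no two queens attack.

(1,3) (2,6) (3,2) (4,5) (5,1) (6,4)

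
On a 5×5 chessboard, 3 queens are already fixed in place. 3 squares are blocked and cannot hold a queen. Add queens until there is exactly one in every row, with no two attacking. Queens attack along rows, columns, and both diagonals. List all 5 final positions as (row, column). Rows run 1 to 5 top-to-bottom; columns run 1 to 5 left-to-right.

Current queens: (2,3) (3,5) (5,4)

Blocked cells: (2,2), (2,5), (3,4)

Row 1: attacked by (2,3)→{2,3,4}; (3,5)→{3,5}; (5,4)→{4}. Safe: 1. Place at column 1.
Row 4: attacked by (1,1)→{1,4}; (2,3)→{1,3,5}; (3,5)→{4,5}; (5,4)→{3,4,5}. Safe: 2. Place at column 2.
Columns [1, 3, 5, 2, 4], r−c [0, -1, -2, 2, 1], r+c [2, 5, 8, 6, 9] are all distinct, so no two queens attack.

(1,1) (2,3) (3,5) (4,2) (5,4)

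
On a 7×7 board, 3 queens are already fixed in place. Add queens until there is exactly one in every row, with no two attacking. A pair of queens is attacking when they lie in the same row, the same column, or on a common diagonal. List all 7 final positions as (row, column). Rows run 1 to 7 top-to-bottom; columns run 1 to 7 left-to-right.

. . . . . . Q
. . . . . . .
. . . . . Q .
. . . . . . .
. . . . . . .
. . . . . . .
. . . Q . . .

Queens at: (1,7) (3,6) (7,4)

Row 2: attacked by (1,7)→{6,7}; (3,6)→{5,6,7}; (7,4)→{4}. Safe: 1, 2, 3. Place at column 3.
Row 4: attacked by (1,7)→{4,7}; (2,3)→{1,3,5}; (3,6)→{5,6,7}; (7,4)→{1,4,7}. Safe: 2. Place at column 2.
Row 5: attacked by (1,7)→{3,7}; (2,3)→{3,6}; (3,6)→{4,6}; (4,2)→{1,2,3}; (7,4)→{2,4,6}. Safe: 5. Place at column 5.
Row 6: attacked by (1,7)→{2,7}; (2,3)→{3,7}; (3,6)→{3,6}; (4,2)→{2,4}; (5,5)→{4,5,6}; (7,4)→{3,4,5}. Safe: 1. Place at column 1.
Columns [7, 3, 6, 2, 5, 1, 4], r−c [-6, -1, -3, 2, 0, 5, 3], r+c [8, 5, 9, 6, 10, 7, 11] are all distinct, so no two queens attack.

(1,7) (2,3) (3,6) (4,2) (5,5) (6,1) (7,4)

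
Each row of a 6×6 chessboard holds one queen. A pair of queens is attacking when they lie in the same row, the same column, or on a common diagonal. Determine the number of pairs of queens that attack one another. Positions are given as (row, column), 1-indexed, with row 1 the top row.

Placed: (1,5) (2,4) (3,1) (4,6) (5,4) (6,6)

Same column: (2,4)–(5,4) (column 4); (4,6)–(6,6) (column 6).
Same diagonal: (1,5)–(2,4) (|1−2| = |5−4| = 1); (2,4)–(4,6) (|2−4| = |4−6| = 2).
Total attacking pairs: 4.

4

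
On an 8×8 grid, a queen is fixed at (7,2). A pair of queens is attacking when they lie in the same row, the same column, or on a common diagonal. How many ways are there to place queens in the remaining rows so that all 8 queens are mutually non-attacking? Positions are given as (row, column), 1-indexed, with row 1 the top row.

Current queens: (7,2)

Branch on row 1: col 1 → 2; col 3 → 3; col 4 → 1; col 5 → 2; col 6 → 5; col 7 → 3.
Sum: 2 + 3 + 1 + 2 + 5 + 3 = 16.

16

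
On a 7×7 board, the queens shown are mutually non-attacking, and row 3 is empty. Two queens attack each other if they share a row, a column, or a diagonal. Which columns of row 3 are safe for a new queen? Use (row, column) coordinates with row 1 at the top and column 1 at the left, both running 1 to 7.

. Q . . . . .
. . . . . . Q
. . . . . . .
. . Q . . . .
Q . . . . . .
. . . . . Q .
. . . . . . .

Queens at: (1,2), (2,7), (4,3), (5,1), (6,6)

columns 5

(1,2) attacks row 3 at column 2 and diagonals 4.
(2,7) attacks row 3 at column 7 and diagonals 6.
(4,3) attacks row 3 at column 3 and diagonals 2, 4.
(5,1) attacks row 3 at column 1 and diagonals 3.
(6,6) attacks row 3 at column 6 and diagonals 3.
Attacked columns: {1, 2, 3, 4, 6, 7}. Safe: {5}.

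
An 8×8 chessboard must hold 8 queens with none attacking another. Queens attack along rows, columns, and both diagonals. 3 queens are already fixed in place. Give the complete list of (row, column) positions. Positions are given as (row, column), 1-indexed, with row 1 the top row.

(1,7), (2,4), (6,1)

(1,7) (2,4) (3,2) (4,5) (5,8) (6,1) (7,3) (8,6)

Row 3: attacked by (1,7)→{5,7}; (2,4)→{3,4,5}; (6,1)→{1,4}. Safe: 2, 6, 8. Place at column 2.
Row 4: attacked by (1,7)→{4,7}; (2,4)→{2,4,6}; (3,2)→{1,2,3}; (6,1)→{1,3}. Safe: 5, 8. Place at column 5.
Row 5: attacked by (1,7)→{3,7}; (2,4)→{1,4,7}; (3,2)→{2,4}; (4,5)→{4,5,6}; (6,1)→{1,2}. Safe: 8. Place at column 8.
Row 7: attacked by (1,7)→{1,7}; (2,4)→{4}; (3,2)→{2,6}; (4,5)→{2,5,8}; (5,8)→{6,8}; (6,1)→{1,2}. Safe: 3. Place at column 3.
Row 8: attacked by (1,7)→{7}; (2,4)→{4}; (3,2)→{2,7}; (4,5)→{1,5}; (5,8)→{5,8}; (6,1)→{1,3}; (7,3)→{2,3,4}. Safe: 6. Place at column 6.
Columns [7, 4, 2, 5, 8, 1, 3, 6], r−c [-6, -2, 1, -1, -3, 5, 4, 2], r+c [8, 6, 5, 9, 13, 7, 10, 14] are all distinct, so no two queens attack.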